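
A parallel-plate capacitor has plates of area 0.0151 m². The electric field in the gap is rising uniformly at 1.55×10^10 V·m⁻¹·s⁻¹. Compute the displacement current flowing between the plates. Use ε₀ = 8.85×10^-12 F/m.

The displacement current is ε₀ times dΦ_E/dt = ε₀ A dE/dt = (8.85×10^-12)(0.0151)(1.55×10^10) = 2.07×10^-3 A.

2.07×10^-3 A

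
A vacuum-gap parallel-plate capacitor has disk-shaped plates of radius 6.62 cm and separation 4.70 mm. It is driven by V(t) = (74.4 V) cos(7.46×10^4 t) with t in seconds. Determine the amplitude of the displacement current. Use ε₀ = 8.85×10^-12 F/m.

1.44×10^-4 A

The displacement current equals the conduction current C dV/dt, which peaks at C V₀ ω.
With C = ε₀A/d = (8.85×10^-12)(0.01377)/(4.70×10^-3) = 2.593×10^-11 F and ω = 7.46×10^4 rad/s, I_d,max = (2.593×10^-11)(74.4)(7.46×10^4) = 1.44×10^-4 A.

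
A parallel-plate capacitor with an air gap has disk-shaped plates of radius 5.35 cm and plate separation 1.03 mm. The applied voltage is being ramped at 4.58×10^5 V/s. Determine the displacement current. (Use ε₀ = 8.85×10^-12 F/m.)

E = V/d so dE/dt = (dV/dt)/d = 4.447×10^8 V/(m·s), and I_d = ε₀ A dE/dt = (8.85×10^-12)(8.992×10^-3)(4.447×10^8) = 3.54×10^-5 A.

3.54×10^-5 A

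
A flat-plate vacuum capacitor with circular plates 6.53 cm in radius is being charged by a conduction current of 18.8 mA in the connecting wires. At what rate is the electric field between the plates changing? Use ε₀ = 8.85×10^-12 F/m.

The displacement current between the plates equals the conduction current, I_d = 18.8 mA.
Then dE/dt = I_d/(ε₀A) = 1.59×10^11 V/(m·s).

1.59×10^11 V/(m·s)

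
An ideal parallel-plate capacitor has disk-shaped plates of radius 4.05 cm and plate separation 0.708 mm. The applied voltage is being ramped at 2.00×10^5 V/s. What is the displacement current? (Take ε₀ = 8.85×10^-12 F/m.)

1.29×10^-5 A

The displacement current equals the charging current C dV/dt. With C = ε₀A/d = (8.85×10^-12)(5.153×10^-3)/(7.08×10^-4) = 6.441×10^-11 F, I_d = (6.441×10^-11)(2.00×10^5) = 1.29×10^-5 A.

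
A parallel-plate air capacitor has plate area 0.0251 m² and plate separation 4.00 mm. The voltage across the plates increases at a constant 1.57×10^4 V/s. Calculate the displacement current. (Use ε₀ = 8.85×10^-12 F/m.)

E = V/d so dE/dt = (dV/dt)/d = 3.925×10^6 V/(m·s), and I_d = ε₀ A dE/dt = (8.85×10^-12)(0.0251)(3.925×10^6) = 8.72×10^-7 A.

8.72×10^-7 A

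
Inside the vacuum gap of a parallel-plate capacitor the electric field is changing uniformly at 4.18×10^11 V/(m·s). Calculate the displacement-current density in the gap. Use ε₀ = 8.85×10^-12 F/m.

J_d = ε₀ ∂E/∂t, so J_d = 3.70 A/m².

3.70 A/m²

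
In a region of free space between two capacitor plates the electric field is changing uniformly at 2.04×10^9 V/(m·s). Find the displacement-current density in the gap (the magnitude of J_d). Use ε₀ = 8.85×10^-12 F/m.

0.0181 A/m²

J_d = ε₀ ∂E/∂t, so J_d = 0.0181 A/m².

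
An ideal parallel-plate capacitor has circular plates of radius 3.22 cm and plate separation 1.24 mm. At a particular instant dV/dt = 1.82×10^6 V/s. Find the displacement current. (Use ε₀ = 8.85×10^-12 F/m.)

4.23×10^-5 A

The displacement current equals the charging current C dV/dt. With C = ε₀A/d = (8.85×10^-12)(3.257×10^-3)/(1.24×10^-3) = 2.325×10^-11 F, I_d = (2.325×10^-11)(1.82×10^6) = 4.23×10^-5 A.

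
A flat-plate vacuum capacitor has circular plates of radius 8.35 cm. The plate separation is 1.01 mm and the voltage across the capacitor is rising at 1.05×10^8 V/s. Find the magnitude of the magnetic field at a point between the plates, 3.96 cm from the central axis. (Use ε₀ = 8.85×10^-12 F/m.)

2.29×10^-8 T

I_d = C dV/dt with C = ε₀πR²/d = 1.919×10^-10 F, so I_d = (1.919×10^-10)(1.05×10^8) = 0.02015 A.
An Ampèrian loop of radius r encloses a fraction (r/R)² of I_d. Then B·2πr = μ₀ I_d (r/R)², giving B = μ₀ I_d r/(2πR²) = 2.29×10^-8 T.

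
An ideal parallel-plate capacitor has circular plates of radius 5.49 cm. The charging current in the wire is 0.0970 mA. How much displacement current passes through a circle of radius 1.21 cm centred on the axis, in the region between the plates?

4.71×10^-6 A

By continuity the displacement current in the gap matches the conduction current: I_d = 9.70×10^-5 A.
Since J_d is uniform, the enclosed fraction is (r/R)² = 0.04858, giving I_d,enc = 4.71×10^-6 A.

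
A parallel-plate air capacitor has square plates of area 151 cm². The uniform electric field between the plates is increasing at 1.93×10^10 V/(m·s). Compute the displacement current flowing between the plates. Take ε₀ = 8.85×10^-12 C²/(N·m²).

With a uniform field, Φ_E = EA, so I_d = ε₀ A dE/dt = 2.58×10^-3 A.

2.58×10^-3 A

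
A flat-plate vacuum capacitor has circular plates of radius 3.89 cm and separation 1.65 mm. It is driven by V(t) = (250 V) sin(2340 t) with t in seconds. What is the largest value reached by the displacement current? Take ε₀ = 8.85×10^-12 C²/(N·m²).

1.49×10^-5 A

The displacement current equals the conduction current C dV/dt, which peaks at C V₀ ω.
With C = ε₀A/d = (8.85×10^-12)(4.754×10^-3)/(1.65×10^-3) = 2.550×10^-11 F and ω = 2340 rad/s, I_d,max = (2.550×10^-11)(250)(2340) = 1.49×10^-5 A.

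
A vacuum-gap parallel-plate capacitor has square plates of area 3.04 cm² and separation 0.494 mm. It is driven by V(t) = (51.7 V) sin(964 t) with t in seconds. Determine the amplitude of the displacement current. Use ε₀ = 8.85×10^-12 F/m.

2.71×10^-7 A

(dE/dt)_max = V₀ω/d = 1.009×10^8 V/(m·s); ω = 964 rad/s.
I_d,max = ε₀ A (dE/dt)_max = (8.85×10^-12)(3.04×10^-4)(1.009×10^8) = 2.71×10^-7 A.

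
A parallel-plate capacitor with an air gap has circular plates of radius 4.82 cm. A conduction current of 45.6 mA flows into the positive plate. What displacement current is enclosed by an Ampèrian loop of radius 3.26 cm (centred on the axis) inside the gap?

No conduction current crosses the gap, so I_d there equals the 0.0456 A in the leads.
Through an area πr² the displacement current is I_d·(πr²/πR²) = I_d (r/R)² = 0.0209 A.

0.0209 A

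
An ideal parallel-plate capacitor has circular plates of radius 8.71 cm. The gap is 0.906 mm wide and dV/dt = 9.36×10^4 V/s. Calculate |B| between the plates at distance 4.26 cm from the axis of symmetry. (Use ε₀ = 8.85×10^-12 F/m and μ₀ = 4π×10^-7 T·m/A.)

2.45×10^-11 T

With E = V/d, dE/dt = 1.033×10^8 V/(m·s) and πR² = 0.02383 m², giving I_d = ε₀ πR² dE/dt = 2.179×10^-5 A.
An Ampèrian loop of radius r encloses a fraction (r/R)² of I_d. Then B·2πr = μ₀ I_d (r/R)², giving B = μ₀ I_d r/(2πR²) = 2.45×10^-11 T.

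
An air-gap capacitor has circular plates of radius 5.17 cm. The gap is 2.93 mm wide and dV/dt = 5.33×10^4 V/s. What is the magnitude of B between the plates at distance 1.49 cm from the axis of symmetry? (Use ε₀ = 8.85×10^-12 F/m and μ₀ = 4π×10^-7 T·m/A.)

1.51×10^-12 T

I_d = C dV/dt with C = ε₀πR²/d = 2.536×10^-11 F, so I_d = (2.536×10^-11)(5.33×10^4) = 1.352×10^-6 A.
An Ampèrian loop of radius r encloses a fraction (r/R)² of I_d. Then B·2πr = μ₀ I_d (r/R)², giving B = μ₀ I_d r/(2πR²) = 1.51×10^-12 T.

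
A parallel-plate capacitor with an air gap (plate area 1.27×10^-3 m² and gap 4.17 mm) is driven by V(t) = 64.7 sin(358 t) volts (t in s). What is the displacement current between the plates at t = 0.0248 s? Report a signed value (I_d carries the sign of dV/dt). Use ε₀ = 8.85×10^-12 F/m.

C = ε₀A/d = (8.85×10^-12)(1.27×10^-3)/(4.17×10^-3) = 2.695×10^-12 F. dV/dt = V₀ω·cos(ωt); at ωt = 8.8784 rad this factor is -0.8544.
I_d = C dV/dt = (2.695×10^-12)(64.7)(358)(-0.8544) = -5.33×10^-8 A.

-5.33×10^-8 A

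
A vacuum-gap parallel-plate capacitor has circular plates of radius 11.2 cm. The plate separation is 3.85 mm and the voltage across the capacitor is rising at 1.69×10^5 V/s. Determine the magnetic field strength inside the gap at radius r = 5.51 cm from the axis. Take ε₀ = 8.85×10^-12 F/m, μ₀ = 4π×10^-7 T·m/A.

With E = V/d, dE/dt = 4.390×10^7 V/(m·s) and πR² = 0.03941 m², giving I_d = ε₀ πR² dE/dt = 1.531×10^-5 A.
∮B·dl = μ₀ I_d,enc with I_d,enc = I_d r²/R² = 3.705×10^-6 A; so B = μ₀ I_d,enc/(2πr) = 1.34×10^-11 T.

1.34×10^-11 T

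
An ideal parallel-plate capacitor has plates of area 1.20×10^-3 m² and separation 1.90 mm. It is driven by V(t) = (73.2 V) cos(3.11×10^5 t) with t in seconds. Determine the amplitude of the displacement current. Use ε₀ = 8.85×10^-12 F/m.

The displacement current equals the conduction current C dV/dt, which peaks at C V₀ ω.
With C = ε₀A/d = (8.85×10^-12)(1.20×10^-3)/(1.90×10^-3) = 5.589×10^-12 F and ω = 3.11×10^5 rad/s, I_d,max = (5.589×10^-12)(73.2)(3.11×10^5) = 1.27×10^-4 A.

1.27×10^-4 A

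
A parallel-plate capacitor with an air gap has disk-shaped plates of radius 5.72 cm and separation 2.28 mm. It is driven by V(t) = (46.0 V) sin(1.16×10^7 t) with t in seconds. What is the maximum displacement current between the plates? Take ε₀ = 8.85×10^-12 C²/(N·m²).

0.0213 A

C = ε₀A/d = (8.85×10^-12)(0.01028)/(2.28×10^-3) = 3.990×10^-11 F; ω = 1.16×10^7 rad/s.
I_d = C dV/dt, so |I_d|_max = C V₀ ω = (3.990×10^-11)(46.0)(1.16×10^7) = 0.0213 A.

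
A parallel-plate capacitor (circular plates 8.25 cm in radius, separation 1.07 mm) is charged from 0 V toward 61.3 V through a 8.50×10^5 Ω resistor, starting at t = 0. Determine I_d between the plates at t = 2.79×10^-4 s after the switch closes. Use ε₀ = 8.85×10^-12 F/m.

C = ε₀A/d = (8.85×10^-12)(0.02138)/(1.07×10^-3) = 1.768×10^-10 F, so τ = RC = 1.503×10^-4 s.
The conduction current is I(t) = (V₀/R) e^(−t/τ), and the displacement current between the plates equals it.
t/τ = 1.856; I_d = (61.3/8.50×10^5) · e^(−1.856) = (7.212×10^-5)(0.1563) = 1.13×10^-5 A.

1.13×10^-5 A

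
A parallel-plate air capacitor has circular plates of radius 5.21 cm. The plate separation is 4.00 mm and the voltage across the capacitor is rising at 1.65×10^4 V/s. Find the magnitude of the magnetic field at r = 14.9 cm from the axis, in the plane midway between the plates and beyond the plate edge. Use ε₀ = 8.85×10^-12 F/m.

With E = V/d, dE/dt = 4.125×10^6 V/(m·s) and πR² = 8.528×10^-3 m², giving I_d = ε₀ πR² dE/dt = 3.113×10^-7 A.
Outside the plates the loop encloses all of I_d, so B·2πr = μ₀ I_d and B = 4.18×10^-13 T.

4.18×10^-13 T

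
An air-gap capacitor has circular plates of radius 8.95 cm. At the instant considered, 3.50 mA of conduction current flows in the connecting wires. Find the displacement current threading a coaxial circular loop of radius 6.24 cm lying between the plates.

1.70×10^-3 A

By continuity the displacement current in the gap matches the conduction current: I_d = 3.50×10^-3 A.
The field is uniform, so I_d,enc = I_d (r/R)² = (3.50×10^-3)(6.24/8.95)² = 1.70×10^-3 A.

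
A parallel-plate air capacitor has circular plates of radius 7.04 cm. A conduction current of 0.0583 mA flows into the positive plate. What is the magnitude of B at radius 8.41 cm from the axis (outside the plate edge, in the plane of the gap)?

1.39×10^-10 T

No conduction current crosses the gap, so I_d there equals the 5.83×10^-5 A in the leads.
Outside the plates the loop encloses all of I_d, so B·2πr = μ₀ I_d and B = 1.39×10^-10 T.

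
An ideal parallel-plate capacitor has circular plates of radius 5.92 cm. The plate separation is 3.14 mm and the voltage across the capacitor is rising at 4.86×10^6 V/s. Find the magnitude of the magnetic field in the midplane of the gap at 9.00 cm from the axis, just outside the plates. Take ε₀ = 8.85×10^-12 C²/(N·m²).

I_d = C dV/dt with C = ε₀πR²/d = 3.103×10^-11 F, so I_d = (3.103×10^-11)(4.86×10^6) = 1.508×10^-4 A.
For r ≥ R the full I_d is enclosed: B = μ₀ I_d/(2πr) = (4π×10^-7)(1.508×10^-4)/(2π·0.0900) = 3.35×10^-10 T.

3.35×10^-10 T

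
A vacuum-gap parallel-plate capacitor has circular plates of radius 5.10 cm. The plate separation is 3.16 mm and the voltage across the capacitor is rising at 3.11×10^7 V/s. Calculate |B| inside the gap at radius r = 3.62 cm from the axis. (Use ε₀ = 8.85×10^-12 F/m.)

1.98×10^-9 T

I_d = C dV/dt with C = ε₀πR²/d = 2.288×10^-11 F, so I_d = (2.288×10^-11)(3.11×10^7) = 7.116×10^-4 A.
An Ampèrian loop of radius r encloses a fraction (r/R)² of I_d. Then B·2πr = μ₀ I_d (r/R)², giving B = μ₀ I_d r/(2πR²) = 1.98×10^-9 T.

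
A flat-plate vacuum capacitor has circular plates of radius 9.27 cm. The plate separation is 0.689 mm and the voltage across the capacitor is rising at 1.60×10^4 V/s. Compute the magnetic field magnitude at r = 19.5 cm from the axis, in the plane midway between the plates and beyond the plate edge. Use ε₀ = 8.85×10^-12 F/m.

dE/dt = (dV/dt)/d = 2.322×10^7 V/(m·s); I_d = ε₀(πR²)(dE/dt) = (8.85×10^-12)(0.02700)(2.322×10^7) = 5.548×10^-6 A.
For r ≥ R the full I_d is enclosed: B = μ₀ I_d/(2πr) = (4π×10^-7)(5.548×10^-6)/(2π·0.195) = 5.69×10^-12 T.

5.69×10^-12 T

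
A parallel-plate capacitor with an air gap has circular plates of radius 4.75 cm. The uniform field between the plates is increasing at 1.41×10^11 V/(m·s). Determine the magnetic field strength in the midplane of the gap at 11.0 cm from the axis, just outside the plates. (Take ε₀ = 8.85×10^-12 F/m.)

1.61×10^-8 T

Total displacement current: I_d = ε₀(πR²)(dE/dt) = (8.85×10^-12)(7.088×10^-3)(1.41×10^11) = 8.845×10^-3 A.
With r > R the enclosed displacement current is the full I_d; B = μ₀ I_d / (2πr) = 1.61×10^-8 T.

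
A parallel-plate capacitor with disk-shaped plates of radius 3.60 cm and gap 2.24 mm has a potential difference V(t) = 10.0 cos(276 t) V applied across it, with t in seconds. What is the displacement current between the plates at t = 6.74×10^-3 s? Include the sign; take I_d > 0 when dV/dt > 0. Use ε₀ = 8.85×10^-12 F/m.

dE/dt = (V₀ω/d)·−sin(ωt) with ωt = 1.86024 rad: (10.0)(276)(-0.9584)/(2.24×10^-3) = -1.181×10^6 V/(m·s).
I_d = ε₀ A dE/dt = (8.85×10^-12)(4.072×10^-3)(-1.181×10^6) = -4.26×10^-8 A.

-4.26×10^-8 A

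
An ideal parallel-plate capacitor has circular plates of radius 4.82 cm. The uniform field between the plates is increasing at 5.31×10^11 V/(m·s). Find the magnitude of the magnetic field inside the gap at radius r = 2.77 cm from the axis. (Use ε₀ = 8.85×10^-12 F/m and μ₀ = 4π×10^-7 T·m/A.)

Through the whole plate area (πR² = 7.299×10^-3 m²), I_d = ε₀ πR² dE/dt = 0.03430 A.
∮B·dl = μ₀ I_d,enc with I_d,enc = I_d r²/R² = 0.01133 A; so B = μ₀ I_d,enc/(2πr) = 8.18×10^-8 T.

8.18×10^-8 T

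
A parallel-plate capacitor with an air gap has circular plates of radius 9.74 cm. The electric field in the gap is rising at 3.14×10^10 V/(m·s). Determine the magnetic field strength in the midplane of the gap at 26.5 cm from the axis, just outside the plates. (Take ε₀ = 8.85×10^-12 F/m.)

Through the whole plate area (πR² = 0.02980 m²), I_d = ε₀ πR² dE/dt = 8.281×10^-3 A.
Outside the plates the loop encloses all of I_d, so B·2πr = μ₀ I_d and B = 6.25×10^-9 T.

6.25×10^-9 T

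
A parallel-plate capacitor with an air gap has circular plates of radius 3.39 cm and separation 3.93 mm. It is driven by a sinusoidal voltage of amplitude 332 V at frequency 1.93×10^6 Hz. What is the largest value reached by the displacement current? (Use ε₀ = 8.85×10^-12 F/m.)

(dE/dt)_max = V₀ω/d = 1.025×10^12 V/(m·s); ω = 2πf = 1.213×10^7 rad/s.
I_d,max = ε₀ A (dE/dt)_max = (8.85×10^-12)(3.610×10^-3)(1.025×10^12) = 0.0327 A.

0.0327 A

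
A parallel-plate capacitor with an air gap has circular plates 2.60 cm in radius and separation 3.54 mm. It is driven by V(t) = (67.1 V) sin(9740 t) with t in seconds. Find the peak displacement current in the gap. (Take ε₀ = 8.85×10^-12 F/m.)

(dE/dt)_max = V₀ω/d = 1.846×10^8 V/(m·s); ω = 9740 rad/s.
I_d,max = ε₀ A (dE/dt)_max = (8.85×10^-12)(2.124×10^-3)(1.846×10^8) = 3.47×10^-6 A.

3.47×10^-6 A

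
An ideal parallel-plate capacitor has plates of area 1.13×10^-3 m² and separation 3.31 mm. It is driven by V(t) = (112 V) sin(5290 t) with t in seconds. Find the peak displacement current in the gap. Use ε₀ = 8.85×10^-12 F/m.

(dE/dt)_max = V₀ω/d = 1.790×10^8 V/(m·s); ω = 5290 rad/s.
I_d,max = ε₀ A (dE/dt)_max = (8.85×10^-12)(1.13×10^-3)(1.790×10^8) = 1.79×10^-6 A.

1.79×10^-6 A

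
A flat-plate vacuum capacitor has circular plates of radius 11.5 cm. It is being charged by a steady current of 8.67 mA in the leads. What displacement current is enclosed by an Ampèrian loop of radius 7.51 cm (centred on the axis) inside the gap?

3.70×10^-3 A

By continuity the displacement current in the gap matches the conduction current: I_d = 8.67×10^-3 A.
Since J_d is uniform, the enclosed fraction is (r/R)² = 0.4265, giving I_d,enc = 3.70×10^-3 A.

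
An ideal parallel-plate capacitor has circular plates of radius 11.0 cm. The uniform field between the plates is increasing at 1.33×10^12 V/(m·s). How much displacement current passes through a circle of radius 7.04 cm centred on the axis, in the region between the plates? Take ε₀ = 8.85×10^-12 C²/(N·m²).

Total displacement current: I_d = ε₀(πR²)(dE/dt) = (8.85×10^-12)(0.03801)(1.33×10^12) = 0.4474 A.
The field is uniform, so I_d,enc = I_d (r/R)² = (0.4474)(7.04/11.0)² = 0.183 A.

0.183 A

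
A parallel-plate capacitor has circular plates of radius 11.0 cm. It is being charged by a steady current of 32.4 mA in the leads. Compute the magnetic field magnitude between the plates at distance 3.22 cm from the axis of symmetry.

1.72×10^-8 T

Between the plates the displacement current equals the wire current: I_d = 32.4 mA = 0.0324 A.
An Ampèrian loop of radius r encloses a fraction (r/R)² of I_d. Then B·2πr = μ₀ I_d (r/R)², giving B = μ₀ I_d r/(2πR²) = 1.72×10^-8 T.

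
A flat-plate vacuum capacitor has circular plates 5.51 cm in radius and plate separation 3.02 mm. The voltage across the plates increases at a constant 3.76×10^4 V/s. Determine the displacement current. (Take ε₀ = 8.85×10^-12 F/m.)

1.05×10^-6 A

The displacement current equals the charging current C dV/dt. With C = ε₀A/d = (8.85×10^-12)(9.538×10^-3)/(3.02×10^-3) = 2.795×10^-11 F, I_d = (2.795×10^-11)(3.76×10^4) = 1.05×10^-6 A.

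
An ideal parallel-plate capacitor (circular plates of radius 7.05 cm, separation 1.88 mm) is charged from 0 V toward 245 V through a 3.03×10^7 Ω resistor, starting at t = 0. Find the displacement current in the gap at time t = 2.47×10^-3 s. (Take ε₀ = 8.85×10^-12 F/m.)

2.67×10^-6 A

With C = ε₀A/d = (8.85×10^-12)(0.01561)/(1.88×10^-3) = 7.348×10^-11 F, the time constant is τ = RC = 2.226×10^-3 s, so t/τ = 1.110 and e^(−t/τ) = 0.3296.
I_d = I_cond = (V₀/R) e^(−t/τ) = (8.086×10^-6)(0.3296) = 2.67×10^-6 A.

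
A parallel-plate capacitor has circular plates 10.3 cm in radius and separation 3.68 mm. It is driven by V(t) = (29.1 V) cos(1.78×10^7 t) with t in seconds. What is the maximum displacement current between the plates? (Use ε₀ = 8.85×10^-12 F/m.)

C = ε₀A/d = (8.85×10^-12)(0.03333)/(3.68×10^-3) = 8.016×10^-11 F; ω = 1.78×10^7 rad/s.
I_d = C dV/dt, so |I_d|_max = C V₀ ω = (8.016×10^-11)(29.1)(1.78×10^7) = 0.0415 A.

0.0415 A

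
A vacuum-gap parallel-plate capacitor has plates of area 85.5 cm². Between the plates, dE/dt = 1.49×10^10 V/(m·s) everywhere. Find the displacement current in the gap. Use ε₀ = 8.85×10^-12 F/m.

The displacement current is ε₀ times dΦ_E/dt = ε₀ A dE/dt = (8.85×10^-12)(8.55×10^-3)(1.49×10^10) = 1.13×10^-3 A.

1.13×10^-3 A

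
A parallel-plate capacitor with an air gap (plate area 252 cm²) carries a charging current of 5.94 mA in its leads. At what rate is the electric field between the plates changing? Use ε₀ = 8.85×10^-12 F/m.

2.66×10^10 V/(m·s)

Charge continuity gives I_d = I = 5.94×10^-3 A between the plates.
Then dE/dt = I_d/(ε₀A) = 2.66×10^10 V/(m·s).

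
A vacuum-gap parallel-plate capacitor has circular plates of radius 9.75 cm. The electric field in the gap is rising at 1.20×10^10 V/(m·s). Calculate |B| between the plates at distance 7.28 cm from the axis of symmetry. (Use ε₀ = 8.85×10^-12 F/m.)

4.86×10^-9 T

Through the whole plate area (πR² = 0.02986 m²), I_d = ε₀ πR² dE/dt = 3.171×10^-3 A.
For r < R the Ampère–Maxwell law gives B(2πr) = μ₀ I_d (r²/R²), so B = μ₀ I_d r/(2πR²) = (4π×10^-7)(3.171×10^-3)(0.0728)/(2π·0.0975²) = 4.86×10^-9 T.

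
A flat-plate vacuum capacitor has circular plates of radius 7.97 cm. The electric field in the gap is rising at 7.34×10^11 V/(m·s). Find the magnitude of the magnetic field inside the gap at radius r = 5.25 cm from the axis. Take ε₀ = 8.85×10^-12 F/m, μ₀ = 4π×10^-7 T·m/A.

2.14×10^-7 T

Total displacement current: I_d = ε₀(πR²)(dE/dt) = (8.85×10^-12)(0.01996)(7.34×10^11) = 0.1297 A.
For r < R the Ampère–Maxwell law gives B(2πr) = μ₀ I_d (r²/R²), so B = μ₀ I_d r/(2πR²) = (4π×10^-7)(0.1297)(0.0525)/(2π·0.0797²) = 2.14×10^-7 T.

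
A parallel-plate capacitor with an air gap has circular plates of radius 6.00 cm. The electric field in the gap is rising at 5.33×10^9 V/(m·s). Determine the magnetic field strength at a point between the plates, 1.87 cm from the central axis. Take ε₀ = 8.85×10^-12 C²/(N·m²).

5.54×10^-10 T

Through the whole plate area (πR² = 0.01131 m²), I_d = ε₀ πR² dE/dt = 5.335×10^-4 A.
∮B·dl = μ₀ I_d,enc with I_d,enc = I_d r²/R² = 5.182×10^-5 A; so B = μ₀ I_d,enc/(2πr) = 5.54×10^-10 T.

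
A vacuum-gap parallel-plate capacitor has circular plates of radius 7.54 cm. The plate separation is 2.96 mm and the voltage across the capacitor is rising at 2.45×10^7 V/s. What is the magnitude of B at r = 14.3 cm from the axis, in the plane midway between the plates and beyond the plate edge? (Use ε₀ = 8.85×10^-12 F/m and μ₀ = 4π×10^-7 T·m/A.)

With E = V/d, dE/dt = 8.277×10^9 V/(m·s) and πR² = 0.01786 m², giving I_d = ε₀ πR² dE/dt = 1.308×10^-3 A.
Outside the plates the loop encloses all of I_d, so B·2πr = μ₀ I_d and B = 1.83×10^-9 T.

1.83×10^-9 T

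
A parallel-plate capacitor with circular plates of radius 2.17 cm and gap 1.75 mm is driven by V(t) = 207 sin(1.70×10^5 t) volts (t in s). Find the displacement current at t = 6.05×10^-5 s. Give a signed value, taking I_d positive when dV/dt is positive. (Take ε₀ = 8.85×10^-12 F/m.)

-1.72×10^-4 A

dV/dt = (207)(1.70×10^5)·cos(10.285) = -2.295×10^7 V/s.
I_d = C dV/dt with C = ε₀A/d = (8.85×10^-12)(1.479×10^-3)/(1.75×10^-3) = 7.480×10^-12 F, so I_d = (7.480×10^-12)(-2.295×10^7) = -1.72×10^-4 A.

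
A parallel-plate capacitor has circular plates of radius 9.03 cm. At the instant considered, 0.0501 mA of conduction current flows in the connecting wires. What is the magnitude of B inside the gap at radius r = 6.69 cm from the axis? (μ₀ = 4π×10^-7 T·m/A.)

No conduction current crosses the gap, so I_d there equals the 5.01×10^-5 A in the leads.
An Ampèrian loop of radius r encloses a fraction (r/R)² of I_d. Then B·2πr = μ₀ I_d (r/R)², giving B = μ₀ I_d r/(2πR²) = 8.22×10^-11 T.

8.22×10^-11 T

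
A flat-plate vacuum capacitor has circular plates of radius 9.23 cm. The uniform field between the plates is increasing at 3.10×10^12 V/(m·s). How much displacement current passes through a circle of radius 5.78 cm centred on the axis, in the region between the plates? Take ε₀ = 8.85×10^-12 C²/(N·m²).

Through the whole plate area (πR² = 0.02676 m²), I_d = ε₀ πR² dE/dt = 0.7342 A.
Through an area πr² the displacement current is I_d·(πr²/πR²) = I_d (r/R)² = 0.288 A.

0.288 A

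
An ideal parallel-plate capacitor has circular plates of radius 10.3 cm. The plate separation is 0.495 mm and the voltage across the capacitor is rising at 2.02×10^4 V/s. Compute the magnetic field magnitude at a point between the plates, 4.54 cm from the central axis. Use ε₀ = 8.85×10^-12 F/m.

With E = V/d, dE/dt = 4.081×10^7 V/(m·s) and πR² = 0.03333 m², giving I_d = ε₀ πR² dE/dt = 1.204×10^-5 A.
An Ampèrian loop of radius r encloses a fraction (r/R)² of I_d. Then B·2πr = μ₀ I_d (r/R)², giving B = μ₀ I_d r/(2πR²) = 1.03×10^-11 T.

1.03×10^-11 T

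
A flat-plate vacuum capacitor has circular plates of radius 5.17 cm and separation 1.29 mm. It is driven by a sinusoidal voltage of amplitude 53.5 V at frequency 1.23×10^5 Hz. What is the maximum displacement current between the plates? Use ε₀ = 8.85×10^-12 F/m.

The displacement current equals the conduction current C dV/dt, which peaks at C V₀ ω.
With C = ε₀A/d = (8.85×10^-12)(8.397×10^-3)/(1.29×10^-3) = 5.761×10^-11 F and ω = 2πf = 7.728×10^5 rad/s, I_d,max = (5.761×10^-11)(53.5)(7.728×10^5) = 2.38×10^-3 A.

2.38×10^-3 A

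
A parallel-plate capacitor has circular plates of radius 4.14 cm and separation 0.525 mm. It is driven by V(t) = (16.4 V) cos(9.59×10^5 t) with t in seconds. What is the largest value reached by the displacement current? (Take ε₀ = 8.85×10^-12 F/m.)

1.43×10^-3 A

C = ε₀A/d = (8.85×10^-12)(5.385×10^-3)/(5.25×10^-4) = 9.078×10^-11 F; ω = 9.59×10^5 rad/s.
I_d = C dV/dt, so |I_d|_max = C V₀ ω = (9.078×10^-11)(16.4)(9.59×10^5) = 1.43×10^-3 A.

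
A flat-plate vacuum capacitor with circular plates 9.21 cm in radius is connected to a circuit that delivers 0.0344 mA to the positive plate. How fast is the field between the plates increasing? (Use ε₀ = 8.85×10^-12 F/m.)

1.46×10^8 V/(m·s)

By continuity, I_d in the gap equals the 0.0344 mA flowing in the wire.
Since I_d = ε₀ A dE/dt, dE/dt = I_d/(ε₀A) = (3.44×10^-5)/((8.85×10^-12)(0.02665)) = 1.46×10^8 V/(m·s).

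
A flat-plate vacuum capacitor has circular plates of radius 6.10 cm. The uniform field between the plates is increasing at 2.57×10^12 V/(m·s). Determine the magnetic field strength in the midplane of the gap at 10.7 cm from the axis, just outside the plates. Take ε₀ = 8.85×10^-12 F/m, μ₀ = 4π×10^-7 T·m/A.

4.97×10^-7 T

Through the whole plate area (πR² = 0.01169 m²), I_d = ε₀ πR² dE/dt = 0.2659 A.
For r ≥ R the full I_d is enclosed: B = μ₀ I_d/(2πr) = (4π×10^-7)(0.2659)/(2π·0.107) = 4.97×10^-7 T.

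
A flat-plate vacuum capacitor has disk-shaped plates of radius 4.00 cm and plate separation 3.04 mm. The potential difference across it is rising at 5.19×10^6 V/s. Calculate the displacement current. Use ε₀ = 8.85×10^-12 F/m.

7.59×10^-5 A

The field between the plates is E = V/d, so dE/dt = (5.19×10^6)/(3.04×10^-3 m) = 1.707×10^9 V/(m·s).
I_d = ε₀ A (dE/dt) = (8.85×10^-12)(5.027×10^-3)(1.707×10^9) = 7.59×10^-5 A.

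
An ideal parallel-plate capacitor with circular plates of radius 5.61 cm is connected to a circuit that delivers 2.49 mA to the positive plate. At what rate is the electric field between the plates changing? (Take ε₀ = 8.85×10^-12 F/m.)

The displacement current between the plates equals the conduction current, I_d = 2.49 mA.
Then dE/dt = I_d/(ε₀A) = 2.85×10^10 V/(m·s).

2.85×10^10 V/(m·s)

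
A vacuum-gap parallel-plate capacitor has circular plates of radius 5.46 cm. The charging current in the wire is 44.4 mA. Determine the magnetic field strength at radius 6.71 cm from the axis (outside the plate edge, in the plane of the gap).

1.32×10^-7 T

No conduction current crosses the gap, so I_d there equals the 0.0444 A in the leads.
With r > R the enclosed displacement current is the full I_d; B = μ₀ I_d / (2πr) = 1.32×10^-7 T.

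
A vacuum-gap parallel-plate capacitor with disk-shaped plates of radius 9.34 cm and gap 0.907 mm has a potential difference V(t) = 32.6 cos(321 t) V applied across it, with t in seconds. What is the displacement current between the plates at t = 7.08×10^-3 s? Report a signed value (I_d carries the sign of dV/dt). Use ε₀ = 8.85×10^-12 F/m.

-2.14×10^-6 A

dE/dt = (V₀ω/d)·−sin(ωt) with ωt = 2.27268 rad: (32.6)(321)(-0.7636)/(9.07×10^-4) = -8.810×10^6 V/(m·s).
I_d = ε₀ A dE/dt = (8.85×10^-12)(0.02741)(-8.810×10^6) = -2.14×10^-6 A.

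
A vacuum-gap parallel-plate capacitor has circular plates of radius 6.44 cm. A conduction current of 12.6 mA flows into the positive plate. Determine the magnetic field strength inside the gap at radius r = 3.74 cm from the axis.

Between the plates the displacement current equals the wire current: I_d = 12.6 mA = 0.0126 A.
For r < R the Ampère–Maxwell law gives B(2πr) = μ₀ I_d (r²/R²), so B = μ₀ I_d r/(2πR²) = (4π×10^-7)(0.0126)(0.0374)/(2π·0.0644²) = 2.27×10^-8 T.

2.27×10^-8 T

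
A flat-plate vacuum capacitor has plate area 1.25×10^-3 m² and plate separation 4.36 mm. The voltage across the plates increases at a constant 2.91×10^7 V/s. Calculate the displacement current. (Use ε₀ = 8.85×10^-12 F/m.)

C = ε₀A/d = (8.85×10^-12)(1.25×10^-3)/(4.36×10^-3) = 2.537×10^-12 F.
I_d = C dV/dt = (2.537×10^-12)(2.91×10^7) = 7.38×10^-5 A.

7.38×10^-5 A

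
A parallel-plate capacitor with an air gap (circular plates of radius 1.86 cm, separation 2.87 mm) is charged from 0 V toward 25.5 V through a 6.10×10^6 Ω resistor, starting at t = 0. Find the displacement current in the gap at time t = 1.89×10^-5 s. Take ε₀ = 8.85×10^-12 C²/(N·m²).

1.66×10^-6 A

C = ε₀A/d = (8.85×10^-12)(1.087×10^-3)/(2.87×10^-3) = 3.352×10^-12 F, so τ = RC = 2.045×10^-5 s.
The conduction current is I(t) = (V₀/R) e^(−t/τ), and the displacement current between the plates equals it.
t/τ = 0.9242; I_d = (25.5/6.10×10^6) · e^(−0.9242) = (4.180×10^-6)(0.3968) = 1.66×10^-6 A.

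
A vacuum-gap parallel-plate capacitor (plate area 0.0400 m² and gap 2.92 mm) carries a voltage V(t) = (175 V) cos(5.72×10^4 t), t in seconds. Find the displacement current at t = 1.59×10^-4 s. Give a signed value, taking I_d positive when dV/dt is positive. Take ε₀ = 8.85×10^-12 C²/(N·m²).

dE/dt = (V₀ω/d)·−sin(ωt) with ωt = 9.0948 rad: (175)(5.72×10^4)(-0.3240)/(2.92×10^-3) = -1.111×10^9 V/(m·s).
I_d = ε₀ A dE/dt = (8.85×10^-12)(0.0400)(-1.111×10^9) = -3.93×10^-4 A.

-3.93×10^-4 A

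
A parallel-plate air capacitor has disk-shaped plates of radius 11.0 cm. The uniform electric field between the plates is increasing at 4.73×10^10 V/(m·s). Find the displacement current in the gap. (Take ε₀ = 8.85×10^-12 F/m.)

0.0159 A

With a uniform field, Φ_E = EA, so I_d = ε₀ A dE/dt = 0.0159 A.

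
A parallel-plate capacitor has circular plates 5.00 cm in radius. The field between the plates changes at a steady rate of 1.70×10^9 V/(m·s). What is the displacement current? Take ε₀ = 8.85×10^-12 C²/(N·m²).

I_d = ε₀ A (dE/dt) = (8.85×10^-12)(7.854×10^-3 m²)(1.70×10^9) = 1.18×10^-4 A.

1.18×10^-4 A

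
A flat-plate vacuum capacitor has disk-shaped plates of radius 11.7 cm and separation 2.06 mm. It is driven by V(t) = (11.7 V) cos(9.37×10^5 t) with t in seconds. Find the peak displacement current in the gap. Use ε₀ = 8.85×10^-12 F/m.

2.03×10^-3 A

The displacement current equals the conduction current C dV/dt, which peaks at C V₀ ω.
With C = ε₀A/d = (8.85×10^-12)(0.04301)/(2.06×10^-3) = 1.848×10^-10 F and ω = 9.37×10^5 rad/s, I_d,max = (1.848×10^-10)(11.7)(9.37×10^5) = 2.03×10^-3 A.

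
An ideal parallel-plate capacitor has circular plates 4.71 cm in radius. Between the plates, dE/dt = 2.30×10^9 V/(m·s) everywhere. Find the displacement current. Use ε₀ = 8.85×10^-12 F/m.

1.42×10^-4 A

With a uniform field, Φ_E = EA, so I_d = ε₀ A dE/dt = 1.42×10^-4 A.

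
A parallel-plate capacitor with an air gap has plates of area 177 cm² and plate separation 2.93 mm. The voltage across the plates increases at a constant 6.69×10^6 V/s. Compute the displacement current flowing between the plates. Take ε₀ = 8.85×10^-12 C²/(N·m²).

The field between the plates is E = V/d, so dE/dt = (6.69×10^6)/(2.93×10^-3 m) = 2.283×10^9 V/(m·s).
I_d = ε₀ A (dE/dt) = (8.85×10^-12)(0.0177)(2.283×10^9) = 3.58×10^-4 A.

3.58×10^-4 A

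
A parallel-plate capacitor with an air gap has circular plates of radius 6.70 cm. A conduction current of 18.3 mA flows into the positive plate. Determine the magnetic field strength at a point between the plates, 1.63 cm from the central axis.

1.33×10^-8 T

By continuity the displacement current in the gap matches the conduction current: I_d = 0.0183 A.
For r < R the Ampère–Maxwell law gives B(2πr) = μ₀ I_d (r²/R²), so B = μ₀ I_d r/(2πR²) = (4π×10^-7)(0.0183)(0.0163)/(2π·0.0670²) = 1.33×10^-8 T.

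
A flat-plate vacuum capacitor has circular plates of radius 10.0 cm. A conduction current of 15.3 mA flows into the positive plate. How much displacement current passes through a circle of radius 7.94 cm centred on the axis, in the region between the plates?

No conduction current crosses the gap, so I_d there equals the 0.0153 A in the leads.
Through an area πr² the displacement current is I_d·(πr²/πR²) = I_d (r/R)² = 9.65×10^-3 A.

9.65×10^-3 A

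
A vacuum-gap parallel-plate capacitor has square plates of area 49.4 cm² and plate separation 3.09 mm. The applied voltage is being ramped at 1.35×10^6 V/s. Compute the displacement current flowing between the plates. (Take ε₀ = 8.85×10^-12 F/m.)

1.91×10^-5 A

E = V/d so dE/dt = (dV/dt)/d = 4.369×10^8 V/(m·s), and I_d = ε₀ A dE/dt = (8.85×10^-12)(4.94×10^-3)(4.369×10^8) = 1.91×10^-5 A.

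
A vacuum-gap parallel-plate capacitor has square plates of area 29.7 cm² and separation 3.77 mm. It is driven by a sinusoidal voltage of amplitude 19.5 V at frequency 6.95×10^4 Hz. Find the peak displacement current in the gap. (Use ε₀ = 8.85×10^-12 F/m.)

C = ε₀A/d = (8.85×10^-12)(2.97×10^-3)/(3.77×10^-3) = 6.972×10^-12 F; ω = 2πf = 4.367×10^5 rad/s.
I_d = C dV/dt, so |I_d|_max = C V₀ ω = (6.972×10^-12)(19.5)(4.367×10^5) = 5.94×10^-5 A.

5.94×10^-5 A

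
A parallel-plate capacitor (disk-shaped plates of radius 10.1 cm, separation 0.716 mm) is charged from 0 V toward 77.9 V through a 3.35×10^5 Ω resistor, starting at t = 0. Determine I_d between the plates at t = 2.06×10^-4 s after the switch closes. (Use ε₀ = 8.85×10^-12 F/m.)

4.92×10^-5 A

C = ε₀A/d = (8.85×10^-12)(0.03205)/(7.16×10^-4) = 3.961×10^-10 F and τ = RC = 1.327×10^-4 s. I_d in the gap equals the RC charging current.
I_d(t) = (V₀/R) e^(−t/τ) = 2.325×10^-4 · e^(−1.552) = 4.92×10^-5 A.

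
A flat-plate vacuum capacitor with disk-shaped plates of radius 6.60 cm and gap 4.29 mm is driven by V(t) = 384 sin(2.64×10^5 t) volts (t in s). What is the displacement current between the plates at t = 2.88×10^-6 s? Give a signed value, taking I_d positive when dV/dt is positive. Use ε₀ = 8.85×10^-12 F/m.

2.07×10^-3 A

C = ε₀A/d = (8.85×10^-12)(0.01368)/(4.29×10^-3) = 2.822×10^-11 F. dV/dt = V₀ω·cos(ωt); at ωt = 0.76032 rad this factor is 0.7246.
I_d = C dV/dt = (2.822×10^-11)(384)(2.64×10^5)(0.7246) = 2.07×10^-3 A.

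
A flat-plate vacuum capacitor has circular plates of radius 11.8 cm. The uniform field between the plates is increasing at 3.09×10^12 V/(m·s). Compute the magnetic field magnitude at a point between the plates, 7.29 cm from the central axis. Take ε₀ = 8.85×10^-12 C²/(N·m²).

1.25×10^-6 T

Total displacement current: I_d = ε₀(πR²)(dE/dt) = (8.85×10^-12)(0.04374)(3.09×10^12) = 1.196 A.
For r < R the Ampère–Maxwell law gives B(2πr) = μ₀ I_d (r²/R²), so B = μ₀ I_d r/(2πR²) = (4π×10^-7)(1.196)(0.0729)/(2π·0.118²) = 1.25×10^-6 T.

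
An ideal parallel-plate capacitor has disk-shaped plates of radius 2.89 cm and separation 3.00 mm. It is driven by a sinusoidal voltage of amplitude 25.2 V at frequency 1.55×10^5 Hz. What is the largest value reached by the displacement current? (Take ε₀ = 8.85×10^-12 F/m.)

1.90×10^-4 A

(dE/dt)_max = V₀ω/d = 8.181×10^9 V/(m·s); ω = 2πf = 9.739×10^5 rad/s.
I_d,max = ε₀ A (dE/dt)_max = (8.85×10^-12)(2.624×10^-3)(8.181×10^9) = 1.90×10^-4 A.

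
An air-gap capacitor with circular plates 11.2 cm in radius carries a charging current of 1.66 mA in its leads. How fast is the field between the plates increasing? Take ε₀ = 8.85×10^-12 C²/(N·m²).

4.76×10^9 V/(m·s)

By continuity, I_d in the gap equals the 1.66 mA flowing in the wire.
Then dE/dt = I_d/(ε₀A) = 4.76×10^9 V/(m·s).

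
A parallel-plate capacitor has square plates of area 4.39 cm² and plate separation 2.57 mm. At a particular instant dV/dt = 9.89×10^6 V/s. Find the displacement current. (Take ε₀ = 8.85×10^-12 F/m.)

C = ε₀A/d = (8.85×10^-12)(4.39×10^-4)/(2.57×10^-3) = 1.512×10^-12 F.
I_d = C dV/dt = (1.512×10^-12)(9.89×10^6) = 1.50×10^-5 A.

1.50×10^-5 A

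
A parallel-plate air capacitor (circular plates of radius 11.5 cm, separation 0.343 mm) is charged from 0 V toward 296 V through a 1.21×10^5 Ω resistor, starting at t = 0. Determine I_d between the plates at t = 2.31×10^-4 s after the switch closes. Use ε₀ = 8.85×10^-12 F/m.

C = ε₀A/d = (8.85×10^-12)(0.04155)/(3.43×10^-4) = 1.072×10^-9 F, so τ = RC = 1.297×10^-4 s.
The conduction current is I(t) = (V₀/R) e^(−t/τ), and the displacement current between the plates equals it.
t/τ = 1.781; I_d = (296/1.21×10^5) · e^(−1.781) = (2.446×10^-3)(0.1685) = 4.12×10^-4 A.

4.12×10^-4 A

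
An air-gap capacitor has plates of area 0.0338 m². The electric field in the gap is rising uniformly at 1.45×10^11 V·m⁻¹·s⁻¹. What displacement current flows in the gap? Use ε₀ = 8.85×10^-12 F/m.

I_d = ε₀ A (dE/dt) = (8.85×10^-12)(0.0338 m²)(1.45×10^11) = 0.0434 A.

0.0434 A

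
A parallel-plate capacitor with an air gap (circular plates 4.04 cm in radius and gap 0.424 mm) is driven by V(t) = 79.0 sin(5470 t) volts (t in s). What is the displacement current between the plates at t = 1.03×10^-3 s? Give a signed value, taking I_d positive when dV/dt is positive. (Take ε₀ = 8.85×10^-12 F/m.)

dV/dt = (79.0)(5470)·cos(5.6341) = 3.443×10^5 V/s.
I_d = C dV/dt with C = ε₀A/d = (8.85×10^-12)(5.128×10^-3)/(4.24×10^-4) = 1.070×10^-10 F, so I_d = (1.070×10^-10)(3.443×10^5) = 3.68×10^-5 A.

3.68×10^-5 A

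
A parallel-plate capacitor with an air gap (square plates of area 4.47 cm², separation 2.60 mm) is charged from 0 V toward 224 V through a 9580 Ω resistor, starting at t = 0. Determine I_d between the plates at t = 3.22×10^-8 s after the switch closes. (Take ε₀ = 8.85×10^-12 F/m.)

C = ε₀A/d = (8.85×10^-12)(4.47×10^-4)/(2.60×10^-3) = 1.522×10^-12 F and τ = RC = 1.458×10^-8 s. I_d in the gap equals the RC charging current.
I_d(t) = (V₀/R) e^(−t/τ) = 0.02338 · e^(−2.209) = 2.57×10^-3 A.

2.57×10^-3 A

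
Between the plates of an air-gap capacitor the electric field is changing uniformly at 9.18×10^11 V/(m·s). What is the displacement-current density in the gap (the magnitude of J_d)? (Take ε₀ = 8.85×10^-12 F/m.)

J_d = ε₀ dE/dt = (8.85×10^-12)(9.18×10^11) = 8.12 A/m².

8.12 A/m²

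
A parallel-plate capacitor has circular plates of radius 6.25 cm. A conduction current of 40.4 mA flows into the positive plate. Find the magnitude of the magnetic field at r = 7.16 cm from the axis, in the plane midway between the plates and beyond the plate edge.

1.13×10^-7 T

By continuity the displacement current in the gap matches the conduction current: I_d = 0.0404 A.
For r ≥ R the full I_d is enclosed: B = μ₀ I_d/(2πr) = (4π×10^-7)(0.0404)/(2π·0.0716) = 1.13×10^-7 T.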